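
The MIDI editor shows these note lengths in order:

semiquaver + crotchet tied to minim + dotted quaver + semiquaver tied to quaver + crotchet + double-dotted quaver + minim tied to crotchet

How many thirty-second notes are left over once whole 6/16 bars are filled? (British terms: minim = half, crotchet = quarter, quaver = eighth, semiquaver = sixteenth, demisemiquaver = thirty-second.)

5

One bar of 6/16 = 12 thirty-second notes.
Express everything in thirty-second notes: semiquaver = 2; crotchet tied to minim (crotchet + minim) = 24; dotted quaver = 6; semiquaver tied to quaver (semiquaver + quaver) = 6; crotchet = 8; double-dotted quaver = 7; minim tied to crotchet (minim + crotchet) = 24.
Altogether 2 + 24 + 6 + 6 + 8 + 7 + 24 = 77.
77 ÷ 12 = 6 complete bars with 5 thirty-second notes remaining.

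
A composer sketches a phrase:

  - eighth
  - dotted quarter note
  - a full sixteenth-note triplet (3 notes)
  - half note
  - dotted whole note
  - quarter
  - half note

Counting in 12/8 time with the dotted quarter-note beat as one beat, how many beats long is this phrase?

One dotted quarter-note beat = 3 eighth notes.
Express everything in eighth notes: eighth = 1; dotted quarter note = 3; a full sixteenth-note triplet (3 notes) (three triplet sixteenths span one eighth) = 1; half note = 4; dotted whole note = 12; quarter = 2; half note = 4.
Sum: 1 + 3 + 1 + 4 + 12 + 2 + 4 = 27.
27 ÷ 3 = 9 beats.

9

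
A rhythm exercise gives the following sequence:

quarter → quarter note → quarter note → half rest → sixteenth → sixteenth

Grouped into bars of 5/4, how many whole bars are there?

One bar of 5/4 = 20 sixteenth notes.
Working in sixteenth notes: quarter = 4; quarter note = 4; quarter note = 4; half rest = 8; sixteenth = 1; sixteenth = 1.
Sum: 4 + 4 + 4 + 8 + 1 + 1 = 22.
22 ÷ 20 = 1 complete bar with 2 left over.

1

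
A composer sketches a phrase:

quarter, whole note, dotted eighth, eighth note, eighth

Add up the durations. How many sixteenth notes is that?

Working in sixteenth notes: quarter = 4; whole note = 16; dotted eighth = 3; eighth note = 2; eighth = 2.
Adding: 4 + 16 + 3 + 2 + 2 = 27 sixteenth notes.

27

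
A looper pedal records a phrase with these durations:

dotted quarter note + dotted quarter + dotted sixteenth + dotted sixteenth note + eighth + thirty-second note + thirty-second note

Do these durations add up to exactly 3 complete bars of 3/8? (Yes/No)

One bar of 3/8 = 12 thirty-second notes, so 3 bars = 36.
In thirty-second notes: dotted quarter note = 12; dotted quarter = 12; dotted sixteenth = 3; dotted sixteenth note = 3; eighth = 4; thirty-second note = 1; thirty-second note = 1.
Altogether 12 + 12 + 3 + 3 + 4 + 1 + 1 = 36.
36 equals 36, so the answer is Yes.

Yes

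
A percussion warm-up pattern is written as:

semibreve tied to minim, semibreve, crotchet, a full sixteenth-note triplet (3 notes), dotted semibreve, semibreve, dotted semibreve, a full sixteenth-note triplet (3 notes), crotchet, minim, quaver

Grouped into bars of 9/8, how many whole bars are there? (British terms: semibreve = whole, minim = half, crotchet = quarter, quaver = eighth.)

One bar of 9/8 = 9 eighth notes.
Express everything in eighth notes: semibreve tied to minim (semibreve + minim) = 12; semibreve = 8; crotchet = 2; a full sixteenth-note triplet (3 notes) (three triplet sixteenths span one eighth) = 1; dotted semibreve = 12; semibreve = 8; dotted semibreve = 12; a full sixteenth-note triplet (3 notes) (three triplet sixteenths span one eighth) = 1; crotchet = 2; minim = 4; quaver = 1.
Adding: 12 + 8 + 2 + 1 + 12 + 8 + 12 + 1 + 2 + 4 + 1 = 63.
63 ÷ 9 = 7 complete bars with 0 left over.

7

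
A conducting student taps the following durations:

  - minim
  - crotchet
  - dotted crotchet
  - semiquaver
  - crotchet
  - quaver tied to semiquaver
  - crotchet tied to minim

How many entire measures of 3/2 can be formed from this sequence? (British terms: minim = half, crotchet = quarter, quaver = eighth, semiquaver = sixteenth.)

One bar of 3/2 = 24 sixteenth notes.
Convert each value to sixteenth notes: minim = 8; crotchet = 4; dotted crotchet = 6; semiquaver = 1; crotchet = 4; quaver tied to semiquaver (quaver + semiquaver) = 3; crotchet tied to minim (crotchet + minim) = 12.
Total: 8 + 4 + 6 + 1 + 4 + 3 + 12 = 38.
38 ÷ 24 = 1 complete bar with 14 left over.

1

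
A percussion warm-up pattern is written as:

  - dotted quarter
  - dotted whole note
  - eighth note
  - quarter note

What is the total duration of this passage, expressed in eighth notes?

Working in eighth notes: dotted quarter = 3; dotted whole note = 12; eighth note = 1; quarter note = 2.
Altogether 3 + 12 + 1 + 2 = 18 eighth notes.

18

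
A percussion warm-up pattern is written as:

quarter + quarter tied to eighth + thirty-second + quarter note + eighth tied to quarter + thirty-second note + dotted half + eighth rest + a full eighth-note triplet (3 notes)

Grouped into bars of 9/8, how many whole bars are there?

2

One bar of 9/8 = 36 thirty-second notes.
Working in thirty-second notes: quarter = 8; quarter tied to eighth (quarter + eighth) = 12; thirty-second = 1; quarter note = 8; eighth tied to quarter (eighth + quarter) = 12; thirty-second note = 1; dotted half = 24; eighth rest = 4; a full eighth-note triplet (3 notes) (three triplet eighths span one quarter) = 8.
Altogether 8 + 12 + 1 + 8 + 12 + 1 + 24 + 4 + 8 = 78.
78 ÷ 36 = 2 complete bars with 6 left over.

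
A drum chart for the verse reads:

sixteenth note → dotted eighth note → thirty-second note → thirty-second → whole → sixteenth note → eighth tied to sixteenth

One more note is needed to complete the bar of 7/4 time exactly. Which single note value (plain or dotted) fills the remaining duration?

The bar of 7/4 = 56 thirty-second notes.
Express everything in thirty-second notes: sixteenth note = 2; dotted eighth note = 6; thirty-second note = 1; thirty-second = 1; whole = 32; sixteenth note = 2; eighth tied to sixteenth (eighth + sixteenth) = 6.
Adding: 2 + 6 + 1 + 1 + 32 + 2 + 6 = 50.
Remaining: 56 − 50 = 6 thirty-second notes, which is a dotted eighth note.

dotted eighth note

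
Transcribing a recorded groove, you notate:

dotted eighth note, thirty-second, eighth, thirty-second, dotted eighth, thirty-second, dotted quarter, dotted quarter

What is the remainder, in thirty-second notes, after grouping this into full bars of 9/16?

7

One bar of 9/16 = 18 thirty-second notes.
Express everything in thirty-second notes: dotted eighth note = 6; thirty-second = 1; eighth = 4; thirty-second = 1; dotted eighth = 6; thirty-second = 1; dotted quarter = 12; dotted quarter = 12.
Altogether 6 + 1 + 4 + 1 + 6 + 1 + 12 + 12 = 43.
43 ÷ 18 = 2 complete bars with 7 thirty-second notes remaining.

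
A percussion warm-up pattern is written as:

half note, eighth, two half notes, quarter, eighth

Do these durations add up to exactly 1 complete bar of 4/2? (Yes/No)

One bar of 4/2 = 16 eighth notes.
In eighth notes: half note = 4; eighth = 1; half note = 4; half note = 4; quarter = 2; eighth = 1.
Altogether 4 + 1 + 4 + 4 + 2 + 1 = 16.
16 equals 16, so the answer is Yes.

Yes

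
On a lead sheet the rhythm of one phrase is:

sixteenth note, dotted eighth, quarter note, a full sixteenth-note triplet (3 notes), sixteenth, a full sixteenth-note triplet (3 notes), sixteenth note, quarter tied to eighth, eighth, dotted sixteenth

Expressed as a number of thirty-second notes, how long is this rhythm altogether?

47

Express everything in thirty-second notes: sixteenth note = 2; dotted eighth = 6; quarter note = 8; a full sixteenth-note triplet (3 notes) (three triplet sixteenths span one eighth) = 4; sixteenth = 2; a full sixteenth-note triplet (3 notes) (three triplet sixteenths span one eighth) = 4; sixteenth note = 2; quarter tied to eighth (quarter + eighth) = 12; eighth = 4; dotted sixteenth = 3.
Adding: 2 + 6 + 8 + 4 + 2 + 4 + 2 + 12 + 4 + 3 = 47 thirty-second notes.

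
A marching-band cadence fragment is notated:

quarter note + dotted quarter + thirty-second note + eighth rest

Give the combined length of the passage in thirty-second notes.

25

Working in thirty-second notes: quarter note = 8; dotted quarter = 12; thirty-second note = 1; eighth rest = 4.
Adding: 8 + 12 + 1 + 4 = 25 thirty-second notes.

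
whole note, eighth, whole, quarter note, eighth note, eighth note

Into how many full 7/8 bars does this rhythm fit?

3

One bar of 7/8 = 7 eighth notes.
Each duration in eighth notes: whole note = 8; eighth = 1; whole = 8; quarter note = 2; eighth note = 1; eighth note = 1.
Total: 8 + 1 + 8 + 2 + 1 + 1 = 21.
21 ÷ 7 = 3 complete bars with 0 left over.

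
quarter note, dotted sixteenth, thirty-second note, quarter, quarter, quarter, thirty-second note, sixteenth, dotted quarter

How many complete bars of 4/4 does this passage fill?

One bar of 4/4 = 32 thirty-second notes.
Working in thirty-second notes: quarter note = 8; dotted sixteenth = 3; thirty-second note = 1; quarter = 8; quarter = 8; quarter = 8; thirty-second note = 1; sixteenth = 2; dotted quarter = 12.
Adding: 8 + 3 + 1 + 8 + 8 + 8 + 1 + 2 + 12 = 51.
51 ÷ 32 = 1 complete bar with 19 left over.

1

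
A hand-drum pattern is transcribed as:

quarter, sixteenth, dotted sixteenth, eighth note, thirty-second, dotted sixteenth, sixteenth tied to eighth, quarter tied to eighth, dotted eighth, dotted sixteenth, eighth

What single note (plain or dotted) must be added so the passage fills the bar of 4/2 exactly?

dotted quarter note

The bar of 4/2 = 64 thirty-second notes.
Each duration in thirty-second notes: quarter = 8; sixteenth = 2; dotted sixteenth = 3; eighth note = 4; thirty-second = 1; dotted sixteenth = 3; sixteenth tied to eighth (sixteenth + eighth) = 6; quarter tied to eighth (quarter + eighth) = 12; dotted eighth = 6; dotted sixteenth = 3; eighth = 4.
Altogether 8 + 2 + 3 + 4 + 1 + 3 + 6 + 12 + 6 + 3 + 4 = 52.
Remaining: 64 − 52 = 12 thirty-second notes, which is a dotted quarter note.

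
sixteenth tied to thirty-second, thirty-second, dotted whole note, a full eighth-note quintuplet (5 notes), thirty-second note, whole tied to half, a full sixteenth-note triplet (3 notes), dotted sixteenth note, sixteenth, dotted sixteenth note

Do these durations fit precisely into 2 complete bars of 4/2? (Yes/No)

No

One bar of 4/2 = 64 thirty-second notes, so 2 bars = 128.
Express everything in thirty-second notes: sixteenth tied to thirty-second (sixteenth + thirty-second) = 3; thirty-second = 1; dotted whole note = 48; a full eighth-note quintuplet (5 notes) (five quintuplet eighths span one half) = 16; thirty-second note = 1; whole tied to half (whole + half) = 48; a full sixteenth-note triplet (3 notes) (three triplet sixteenths span one eighth) = 4; dotted sixteenth note = 3; sixteenth = 2; dotted sixteenth note = 3.
Total: 3 + 1 + 48 + 16 + 1 + 48 + 4 + 3 + 2 + 3 = 129.
129 exceeds 128, so the answer is No.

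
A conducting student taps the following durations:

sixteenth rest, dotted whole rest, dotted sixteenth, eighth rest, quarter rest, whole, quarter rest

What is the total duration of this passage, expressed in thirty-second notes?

Express everything in thirty-second notes: sixteenth rest = 2; dotted whole rest = 48; dotted sixteenth = 3; eighth rest = 4; quarter rest = 8; whole = 32; quarter rest = 8.
Altogether 2 + 48 + 3 + 4 + 8 + 32 + 8 = 105 thirty-second notes.

105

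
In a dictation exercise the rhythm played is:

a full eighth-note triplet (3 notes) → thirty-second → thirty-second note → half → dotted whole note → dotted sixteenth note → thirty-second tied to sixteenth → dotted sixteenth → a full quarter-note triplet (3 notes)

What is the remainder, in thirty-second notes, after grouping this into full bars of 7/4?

One bar of 7/4 = 56 thirty-second notes.
Convert each value to thirty-second notes: a full eighth-note triplet (3 notes) (three triplet eighths span one quarter) = 8; thirty-second = 1; thirty-second note = 1; half = 16; dotted whole note = 48; dotted sixteenth note = 3; thirty-second tied to sixteenth (thirty-second + sixteenth) = 3; dotted sixteenth = 3; a full quarter-note triplet (3 notes) (three triplet quarters span one half) = 16.
Adding: 8 + 1 + 1 + 16 + 48 + 3 + 3 + 3 + 16 = 99.
99 ÷ 56 = 1 complete bar with 43 thirty-second notes remaining.

43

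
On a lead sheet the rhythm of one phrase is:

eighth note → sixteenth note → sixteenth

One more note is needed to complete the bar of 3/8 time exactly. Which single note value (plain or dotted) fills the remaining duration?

The bar of 3/8 = 6 sixteenth notes.
Working in sixteenth notes: eighth note = 2; sixteenth note = 1; sixteenth = 1.
Adding: 2 + 1 + 1 = 4.
Remaining: 6 − 4 = 2 sixteenth notes, which is a eighth note.

eighth note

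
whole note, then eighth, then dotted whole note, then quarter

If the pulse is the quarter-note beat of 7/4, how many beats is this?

11.5

One quarter-note beat = 2 eighth notes.
Convert each value to eighth notes: whole note = 8; eighth = 1; dotted whole note = 12; quarter = 2.
Total: 8 + 1 + 12 + 2 = 23.
23 ÷ 2 = 11.5 beats.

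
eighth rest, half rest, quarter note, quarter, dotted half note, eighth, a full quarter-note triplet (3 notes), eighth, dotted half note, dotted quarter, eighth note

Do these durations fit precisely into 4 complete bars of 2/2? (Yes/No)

One bar of 2/2 = 8 eighth notes, so 4 bars = 32.
Each duration in eighth notes: eighth rest = 1; half rest = 4; quarter note = 2; quarter = 2; dotted half note = 6; eighth = 1; a full quarter-note triplet (3 notes) (three triplet quarters span one half) = 4; eighth = 1; dotted half note = 6; dotted quarter = 3; eighth note = 1.
Adding: 1 + 4 + 2 + 2 + 6 + 1 + 4 + 1 + 6 + 3 + 1 = 31.
31 falls short of 32, so the answer is No.

No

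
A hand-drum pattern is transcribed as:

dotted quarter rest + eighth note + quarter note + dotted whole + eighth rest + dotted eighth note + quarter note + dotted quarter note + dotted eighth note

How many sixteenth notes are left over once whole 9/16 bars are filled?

0

One bar of 9/16 = 9 sixteenth notes.
Each duration in sixteenth notes: dotted quarter rest = 6; eighth note = 2; quarter note = 4; dotted whole = 24; eighth rest = 2; dotted eighth note = 3; quarter note = 4; dotted quarter note = 6; dotted eighth note = 3.
Total: 6 + 2 + 4 + 24 + 2 + 3 + 4 + 6 + 3 = 54.
54 ÷ 9 = 6 complete bars with 0 sixteenth notes remaining.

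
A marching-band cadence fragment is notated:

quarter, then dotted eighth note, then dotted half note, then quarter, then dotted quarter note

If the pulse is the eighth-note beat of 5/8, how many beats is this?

14.5

One eighth-note beat = 2 sixteenth notes.
Convert each value to sixteenth notes: quarter = 4; dotted eighth note = 3; dotted half note = 12; quarter = 4; dotted quarter note = 6.
Adding: 4 + 3 + 12 + 4 + 6 = 29.
29 ÷ 2 = 14.5 beats.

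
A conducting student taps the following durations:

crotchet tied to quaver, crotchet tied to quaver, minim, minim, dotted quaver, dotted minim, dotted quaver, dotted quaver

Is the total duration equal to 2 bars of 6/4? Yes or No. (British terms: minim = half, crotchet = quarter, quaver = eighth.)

No

One bar of 6/4 = 24 sixteenth notes, so 2 bars = 48.
Working in sixteenth notes: crotchet tied to quaver (crotchet + quaver) = 6; crotchet tied to quaver (crotchet + quaver) = 6; minim = 8; minim = 8; dotted quaver = 3; dotted minim = 12; dotted quaver = 3; dotted quaver = 3.
Adding: 6 + 6 + 8 + 8 + 3 + 12 + 3 + 3 = 49.
49 exceeds 48, so the answer is No.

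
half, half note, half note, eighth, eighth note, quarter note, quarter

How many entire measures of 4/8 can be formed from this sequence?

4

One bar of 4/8 = 4 eighth notes.
Working in eighth notes: half = 4; half note = 4; half note = 4; eighth = 1; eighth note = 1; quarter note = 2; quarter = 2.
Altogether 4 + 4 + 4 + 1 + 1 + 2 + 2 = 18.
18 ÷ 4 = 4 complete bars with 2 left over.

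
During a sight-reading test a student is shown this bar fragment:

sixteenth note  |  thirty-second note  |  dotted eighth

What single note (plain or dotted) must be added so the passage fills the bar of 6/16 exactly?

dotted sixteenth note

The bar of 6/16 = 12 thirty-second notes.
In thirty-second notes: sixteenth note = 2; thirty-second note = 1; dotted eighth = 6.
Total: 2 + 1 + 6 = 9.
Remaining: 12 − 9 = 3 thirty-second notes, which is a dotted sixteenth note.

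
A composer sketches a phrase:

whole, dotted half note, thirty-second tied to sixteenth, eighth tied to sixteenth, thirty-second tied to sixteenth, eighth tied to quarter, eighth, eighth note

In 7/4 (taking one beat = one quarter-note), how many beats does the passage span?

11

One quarter-note beat = 8 thirty-second notes.
Each duration in thirty-second notes: whole = 32; dotted half note = 24; thirty-second tied to sixteenth (thirty-second + sixteenth) = 3; eighth tied to sixteenth (eighth + sixteenth) = 6; thirty-second tied to sixteenth (thirty-second + sixteenth) = 3; eighth tied to quarter (eighth + quarter) = 12; eighth = 4; eighth note = 4.
Total: 32 + 24 + 3 + 6 + 3 + 12 + 4 + 4 = 88.
88 ÷ 8 = 11 beats.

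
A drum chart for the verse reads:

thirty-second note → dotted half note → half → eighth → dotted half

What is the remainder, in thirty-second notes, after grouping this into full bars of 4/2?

5

One bar of 4/2 = 64 thirty-second notes.
Working in thirty-second notes: thirty-second note = 1; dotted half note = 24; half = 16; eighth = 4; dotted half = 24.
Adding: 1 + 24 + 16 + 4 + 24 = 69.
69 ÷ 64 = 1 complete bar with 5 thirty-second notes remaining.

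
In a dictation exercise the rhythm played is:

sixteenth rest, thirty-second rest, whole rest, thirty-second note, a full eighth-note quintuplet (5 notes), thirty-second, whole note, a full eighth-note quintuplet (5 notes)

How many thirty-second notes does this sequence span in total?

101

Convert each value to thirty-second notes: sixteenth rest = 2; thirty-second rest = 1; whole rest = 32; thirty-second note = 1; a full eighth-note quintuplet (5 notes) (five quintuplet eighths span one half) = 16; thirty-second = 1; whole note = 32; a full eighth-note quintuplet (5 notes) (five quintuplet eighths span one half) = 16.
Total: 2 + 1 + 32 + 1 + 16 + 1 + 32 + 16 = 101 thirty-second notes.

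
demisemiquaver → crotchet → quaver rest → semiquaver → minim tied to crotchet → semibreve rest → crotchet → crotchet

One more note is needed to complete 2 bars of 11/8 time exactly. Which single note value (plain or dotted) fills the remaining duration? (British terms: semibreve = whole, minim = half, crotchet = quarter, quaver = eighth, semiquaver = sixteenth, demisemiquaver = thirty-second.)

thirty-second note

2 bars of 11/8 = 88 thirty-second notes.
Working in thirty-second notes: demisemiquaver = 1; crotchet = 8; quaver rest = 4; semiquaver = 2; minim tied to crotchet (minim + crotchet) = 24; semibreve rest = 32; crotchet = 8; crotchet = 8.
Adding: 1 + 8 + 4 + 2 + 24 + 32 + 8 + 8 = 87.
Remaining: 88 − 87 = 1 thirty-second note, which is a thirty-second note.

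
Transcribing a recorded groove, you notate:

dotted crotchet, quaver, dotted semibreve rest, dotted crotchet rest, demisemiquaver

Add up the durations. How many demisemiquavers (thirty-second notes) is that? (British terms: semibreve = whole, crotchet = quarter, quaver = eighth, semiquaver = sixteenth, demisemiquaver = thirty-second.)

77

Working in thirty-second notes: dotted crotchet = 12; quaver = 4; dotted semibreve rest = 48; dotted crotchet rest = 12; demisemiquaver = 1.
Altogether 12 + 4 + 48 + 12 + 1 = 77 thirty-second notes.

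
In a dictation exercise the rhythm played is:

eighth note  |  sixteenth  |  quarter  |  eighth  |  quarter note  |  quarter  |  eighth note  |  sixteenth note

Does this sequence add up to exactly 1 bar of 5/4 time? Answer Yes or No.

One bar of 5/4 = 20 sixteenth notes.
Each duration in sixteenth notes: eighth note = 2; sixteenth = 1; quarter = 4; eighth = 2; quarter note = 4; quarter = 4; eighth note = 2; sixteenth note = 1.
Adding: 2 + 1 + 4 + 2 + 4 + 4 + 2 + 1 = 20.
20 equals 20, so the answer is Yes.

Yes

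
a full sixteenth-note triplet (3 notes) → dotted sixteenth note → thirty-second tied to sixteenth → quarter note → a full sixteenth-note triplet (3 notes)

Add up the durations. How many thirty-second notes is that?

Convert each value to thirty-second notes: a full sixteenth-note triplet (3 notes) (three triplet sixteenths span one eighth) = 4; dotted sixteenth note = 3; thirty-second tied to sixteenth (thirty-second + sixteenth) = 3; quarter note = 8; a full sixteenth-note triplet (3 notes) (three triplet sixteenths span one eighth) = 4.
Altogether 4 + 3 + 3 + 8 + 4 = 22 thirty-second notes.

22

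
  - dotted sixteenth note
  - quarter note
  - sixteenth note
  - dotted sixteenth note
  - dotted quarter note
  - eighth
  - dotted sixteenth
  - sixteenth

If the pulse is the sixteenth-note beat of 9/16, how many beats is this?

One sixteenth-note beat = 2 thirty-second notes.
In thirty-second notes: dotted sixteenth note = 3; quarter note = 8; sixteenth note = 2; dotted sixteenth note = 3; dotted quarter note = 12; eighth = 4; dotted sixteenth = 3; sixteenth = 2.
Altogether 3 + 8 + 2 + 3 + 12 + 4 + 3 + 2 = 37.
37 ÷ 2 = 18.5 beats.

18.5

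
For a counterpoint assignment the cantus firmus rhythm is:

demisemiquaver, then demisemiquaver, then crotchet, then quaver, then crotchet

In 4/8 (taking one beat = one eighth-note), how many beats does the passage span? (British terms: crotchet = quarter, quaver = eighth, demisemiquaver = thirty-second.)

One eighth-note beat = 4 thirty-second notes.
Each duration in thirty-second notes: demisemiquaver = 1; demisemiquaver = 1; crotchet = 8; quaver = 4; crotchet = 8.
Total: 1 + 1 + 8 + 4 + 8 = 22.
22 ÷ 4 = 5.5 beats.

5.5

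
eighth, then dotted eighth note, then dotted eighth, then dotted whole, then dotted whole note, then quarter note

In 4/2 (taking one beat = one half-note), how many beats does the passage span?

One half-note beat = 8 sixteenth notes.
Convert each value to sixteenth notes: eighth = 2; dotted eighth note = 3; dotted eighth = 3; dotted whole = 24; dotted whole note = 24; quarter note = 4.
Adding: 2 + 3 + 3 + 24 + 24 + 4 = 60.
60 ÷ 8 = 7.5 beats.

7.5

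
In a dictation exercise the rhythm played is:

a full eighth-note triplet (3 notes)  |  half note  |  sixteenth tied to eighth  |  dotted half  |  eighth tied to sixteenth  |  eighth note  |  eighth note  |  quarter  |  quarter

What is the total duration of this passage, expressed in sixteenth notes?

In sixteenth notes: a full eighth-note triplet (3 notes) (three triplet eighths span one quarter) = 4; half note = 8; sixteenth tied to eighth (sixteenth + eighth) = 3; dotted half = 12; eighth tied to sixteenth (eighth + sixteenth) = 3; eighth note = 2; eighth note = 2; quarter = 4; quarter = 4.
Altogether 4 + 8 + 3 + 12 + 3 + 2 + 2 + 4 + 4 = 42 sixteenth notes.

42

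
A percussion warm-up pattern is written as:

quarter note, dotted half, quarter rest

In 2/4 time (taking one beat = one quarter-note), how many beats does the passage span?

One quarter-note beat = 2 eighth notes.
Express everything in eighth notes: quarter note = 2; dotted half = 6; quarter rest = 2.
Adding: 2 + 6 + 2 = 10.
10 ÷ 2 = 5 beats.

5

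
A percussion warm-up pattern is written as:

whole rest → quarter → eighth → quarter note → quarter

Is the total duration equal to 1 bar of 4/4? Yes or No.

No

One bar of 4/4 = 8 eighth notes.
Convert each value to eighth notes: whole rest = 8; quarter = 2; eighth = 1; quarter note = 2; quarter = 2.
Adding: 8 + 2 + 1 + 2 + 2 = 15.
15 exceeds 8, so the answer is No.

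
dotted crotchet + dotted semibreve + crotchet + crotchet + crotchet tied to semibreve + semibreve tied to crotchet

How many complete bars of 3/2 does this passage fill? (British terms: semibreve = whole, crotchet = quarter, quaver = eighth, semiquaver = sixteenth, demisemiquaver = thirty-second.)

3

One bar of 3/2 = 12 eighth notes.
Each duration in eighth notes: dotted crotchet = 3; dotted semibreve = 12; crotchet = 2; crotchet = 2; crotchet tied to semibreve (crotchet + semibreve) = 10; semibreve tied to crotchet (semibreve + crotchet) = 10.
Altogether 3 + 12 + 2 + 2 + 10 + 10 = 39.
39 ÷ 12 = 3 complete bars with 3 left over.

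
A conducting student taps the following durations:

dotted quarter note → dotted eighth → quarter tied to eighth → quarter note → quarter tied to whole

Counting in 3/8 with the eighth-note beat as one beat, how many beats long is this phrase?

19.5

One eighth-note beat = 2 sixteenth notes.
Express everything in sixteenth notes: dotted quarter note = 6; dotted eighth = 3; quarter tied to eighth (quarter + eighth) = 6; quarter note = 4; quarter tied to whole (quarter + whole) = 20.
Sum: 6 + 3 + 6 + 4 + 20 = 39.
39 ÷ 2 = 19.5 beats.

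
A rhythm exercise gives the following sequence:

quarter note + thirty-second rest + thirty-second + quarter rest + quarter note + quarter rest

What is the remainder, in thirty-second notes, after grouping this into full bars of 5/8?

14

One bar of 5/8 = 20 thirty-second notes.
Convert each value to thirty-second notes: quarter note = 8; thirty-second rest = 1; thirty-second = 1; quarter rest = 8; quarter note = 8; quarter rest = 8.
Altogether 8 + 1 + 1 + 8 + 8 + 8 = 34.
34 ÷ 20 = 1 complete bar with 14 thirty-second notes remaining.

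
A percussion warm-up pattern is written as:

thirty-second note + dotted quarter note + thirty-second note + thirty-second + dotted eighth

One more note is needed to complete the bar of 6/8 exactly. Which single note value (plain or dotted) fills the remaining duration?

The bar of 6/8 = 24 thirty-second notes.
Convert each value to thirty-second notes: thirty-second note = 1; dotted quarter note = 12; thirty-second note = 1; thirty-second = 1; dotted eighth = 6.
Total: 1 + 12 + 1 + 1 + 6 = 21.
Remaining: 24 − 21 = 3 thirty-second notes, which is a dotted sixteenth note.

dotted sixteenth note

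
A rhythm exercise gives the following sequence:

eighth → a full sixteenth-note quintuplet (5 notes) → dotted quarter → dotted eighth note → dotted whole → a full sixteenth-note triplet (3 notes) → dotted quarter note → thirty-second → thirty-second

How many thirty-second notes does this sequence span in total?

96

Working in thirty-second notes: eighth = 4; a full sixteenth-note quintuplet (5 notes) (five quintuplet sixteenths span one quarter) = 8; dotted quarter = 12; dotted eighth note = 6; dotted whole = 48; a full sixteenth-note triplet (3 notes) (three triplet sixteenths span one eighth) = 4; dotted quarter note = 12; thirty-second = 1; thirty-second = 1.
Adding: 4 + 8 + 12 + 6 + 48 + 4 + 12 + 1 + 1 = 96 thirty-second notes.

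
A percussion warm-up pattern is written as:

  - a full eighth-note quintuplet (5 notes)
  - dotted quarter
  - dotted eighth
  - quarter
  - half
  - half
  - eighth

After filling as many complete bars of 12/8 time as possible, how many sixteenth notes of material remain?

15

One bar of 12/8 = 24 sixteenth notes.
Each duration in sixteenth notes: a full eighth-note quintuplet (5 notes) (five quintuplet eighths span one half) = 8; dotted quarter = 6; dotted eighth = 3; quarter = 4; half = 8; half = 8; eighth = 2.
Adding: 8 + 6 + 3 + 4 + 8 + 8 + 2 = 39.
39 ÷ 24 = 1 complete bar with 15 sixteenth notes remaining.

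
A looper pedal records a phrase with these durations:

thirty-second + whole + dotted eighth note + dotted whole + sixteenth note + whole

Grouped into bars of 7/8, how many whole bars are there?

One bar of 7/8 = 28 thirty-second notes.
Working in thirty-second notes: thirty-second = 1; whole = 32; dotted eighth note = 6; dotted whole = 48; sixteenth note = 2; whole = 32.
Sum: 1 + 32 + 6 + 48 + 2 + 32 = 121.
121 ÷ 28 = 4 complete bars with 9 left over.

4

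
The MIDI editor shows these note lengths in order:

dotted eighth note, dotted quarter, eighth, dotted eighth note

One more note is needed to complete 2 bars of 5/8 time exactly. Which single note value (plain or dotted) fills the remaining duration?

2 bars of 5/8 = 20 sixteenth notes.
Each duration in sixteenth notes: dotted eighth note = 3; dotted quarter = 6; eighth = 2; dotted eighth note = 3.
Total: 3 + 6 + 2 + 3 = 14.
Remaining: 20 − 14 = 6 sixteenth notes, which is a dotted quarter note.

dotted quarter note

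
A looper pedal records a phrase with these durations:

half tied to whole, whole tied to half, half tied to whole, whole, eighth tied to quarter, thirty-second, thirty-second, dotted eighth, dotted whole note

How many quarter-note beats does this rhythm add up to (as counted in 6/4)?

30.5

One quarter-note beat = 8 thirty-second notes.
Express everything in thirty-second notes: half tied to whole (half + whole) = 48; whole tied to half (whole + half) = 48; half tied to whole (half + whole) = 48; whole = 32; eighth tied to quarter (eighth + quarter) = 12; thirty-second = 1; thirty-second = 1; dotted eighth = 6; dotted whole note = 48.
Adding: 48 + 48 + 48 + 32 + 12 + 1 + 1 + 6 + 48 = 244.
244 ÷ 8 = 30.5 beats.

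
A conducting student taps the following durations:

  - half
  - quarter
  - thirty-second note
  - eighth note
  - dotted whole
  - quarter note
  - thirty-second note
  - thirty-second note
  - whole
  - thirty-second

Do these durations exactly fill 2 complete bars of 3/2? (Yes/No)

No

One bar of 3/2 = 48 thirty-second notes, so 2 bars = 96.
Working in thirty-second notes: half = 16; quarter = 8; thirty-second note = 1; eighth note = 4; dotted whole = 48; quarter note = 8; thirty-second note = 1; thirty-second note = 1; whole = 32; thirty-second = 1.
Altogether 16 + 8 + 1 + 4 + 48 + 8 + 1 + 1 + 32 + 1 = 120.
120 exceeds 96, so the answer is No.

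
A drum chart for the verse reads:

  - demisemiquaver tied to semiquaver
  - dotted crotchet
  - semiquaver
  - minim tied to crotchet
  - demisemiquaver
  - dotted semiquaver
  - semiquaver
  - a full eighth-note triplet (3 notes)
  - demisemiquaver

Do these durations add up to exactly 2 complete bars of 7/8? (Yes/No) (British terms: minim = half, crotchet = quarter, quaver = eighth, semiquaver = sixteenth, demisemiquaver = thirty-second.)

Yes

One bar of 7/8 = 28 thirty-second notes, so 2 bars = 56.
Each duration in thirty-second notes: demisemiquaver tied to semiquaver (demisemiquaver + semiquaver) = 3; dotted crotchet = 12; semiquaver = 2; minim tied to crotchet (minim + crotchet) = 24; demisemiquaver = 1; dotted semiquaver = 3; semiquaver = 2; a full eighth-note triplet (3 notes) (three triplet eighths span one quarter) = 8; demisemiquaver = 1.
Sum: 3 + 12 + 2 + 24 + 1 + 3 + 2 + 8 + 1 = 56.
56 equals 56, so the answer is Yes.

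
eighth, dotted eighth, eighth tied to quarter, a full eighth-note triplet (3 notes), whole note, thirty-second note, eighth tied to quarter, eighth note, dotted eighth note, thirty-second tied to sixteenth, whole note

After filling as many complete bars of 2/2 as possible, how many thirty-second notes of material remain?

One bar of 2/2 = 32 thirty-second notes.
Express everything in thirty-second notes: eighth = 4; dotted eighth = 6; eighth tied to quarter (eighth + quarter) = 12; a full eighth-note triplet (3 notes) (three triplet eighths span one quarter) = 8; whole note = 32; thirty-second note = 1; eighth tied to quarter (eighth + quarter) = 12; eighth note = 4; dotted eighth note = 6; thirty-second tied to sixteenth (thirty-second + sixteenth) = 3; whole note = 32.
Altogether 4 + 6 + 12 + 8 + 32 + 1 + 12 + 4 + 6 + 3 + 32 = 120.
120 ÷ 32 = 3 complete bars with 24 thirty-second notes remaining.

24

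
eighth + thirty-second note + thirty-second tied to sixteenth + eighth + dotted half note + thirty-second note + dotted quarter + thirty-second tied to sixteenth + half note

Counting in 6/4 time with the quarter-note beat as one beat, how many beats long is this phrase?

One quarter-note beat = 8 thirty-second notes.
Working in thirty-second notes: eighth = 4; thirty-second note = 1; thirty-second tied to sixteenth (thirty-second + sixteenth) = 3; eighth = 4; dotted half note = 24; thirty-second note = 1; dotted quarter = 12; thirty-second tied to sixteenth (thirty-second + sixteenth) = 3; half note = 16.
Adding: 4 + 1 + 3 + 4 + 24 + 1 + 12 + 3 + 16 = 68.
68 ÷ 8 = 8.5 beats.

8.5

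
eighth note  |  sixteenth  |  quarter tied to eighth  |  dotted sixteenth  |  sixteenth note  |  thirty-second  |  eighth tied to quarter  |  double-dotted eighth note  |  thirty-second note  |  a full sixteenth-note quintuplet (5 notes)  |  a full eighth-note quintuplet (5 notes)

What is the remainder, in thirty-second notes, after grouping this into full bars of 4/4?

One bar of 4/4 = 32 thirty-second notes.
Convert each value to thirty-second notes: eighth note = 4; sixteenth = 2; quarter tied to eighth (quarter + eighth) = 12; dotted sixteenth = 3; sixteenth note = 2; thirty-second = 1; eighth tied to quarter (eighth + quarter) = 12; double-dotted eighth note = 7; thirty-second note = 1; a full sixteenth-note quintuplet (5 notes) (five quintuplet sixteenths span one quarter) = 8; a full eighth-note quintuplet (5 notes) (five quintuplet eighths span one half) = 16.
Adding: 4 + 2 + 12 + 3 + 2 + 1 + 12 + 7 + 1 + 8 + 16 = 68.
68 ÷ 32 = 2 complete bars with 4 thirty-second notes remaining.

4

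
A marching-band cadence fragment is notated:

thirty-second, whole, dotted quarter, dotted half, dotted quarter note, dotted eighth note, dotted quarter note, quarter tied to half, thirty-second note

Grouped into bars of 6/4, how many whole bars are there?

2

One bar of 6/4 = 48 thirty-second notes.
Convert each value to thirty-second notes: thirty-second = 1; whole = 32; dotted quarter = 12; dotted half = 24; dotted quarter note = 12; dotted eighth note = 6; dotted quarter note = 12; quarter tied to half (quarter + half) = 24; thirty-second note = 1.
Total: 1 + 32 + 12 + 24 + 12 + 6 + 12 + 24 + 1 = 124.
124 ÷ 48 = 2 complete bars with 28 left over.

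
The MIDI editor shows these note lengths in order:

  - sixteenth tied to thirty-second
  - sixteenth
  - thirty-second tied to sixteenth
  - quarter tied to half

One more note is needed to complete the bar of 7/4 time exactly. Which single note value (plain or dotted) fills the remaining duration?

dotted half note

The bar of 7/4 = 56 thirty-second notes.
Express everything in thirty-second notes: sixteenth tied to thirty-second (sixteenth + thirty-second) = 3; sixteenth = 2; thirty-second tied to sixteenth (thirty-second + sixteenth) = 3; quarter tied to half (quarter + half) = 24.
Sum: 3 + 2 + 3 + 24 = 32.
Remaining: 56 − 32 = 24 thirty-second notes, which is a dotted half note.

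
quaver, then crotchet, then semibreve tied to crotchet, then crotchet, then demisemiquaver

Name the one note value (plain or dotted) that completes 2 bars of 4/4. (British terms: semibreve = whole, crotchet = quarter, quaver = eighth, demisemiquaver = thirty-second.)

2 bars of 4/4 = 64 thirty-second notes.
Convert each value to thirty-second notes: quaver = 4; crotchet = 8; semibreve tied to crotchet (semibreve + crotchet) = 40; crotchet = 8; demisemiquaver = 1.
Sum: 4 + 8 + 40 + 8 + 1 = 61.
Remaining: 64 − 61 = 3 thirty-second notes, which is a dotted sixteenth note.

dotted sixteenth note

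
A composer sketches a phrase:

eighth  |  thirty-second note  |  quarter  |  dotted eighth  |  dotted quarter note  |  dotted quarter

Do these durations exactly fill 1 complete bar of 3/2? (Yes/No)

No

One bar of 3/2 = 48 thirty-second notes.
Each duration in thirty-second notes: eighth = 4; thirty-second note = 1; quarter = 8; dotted eighth = 6; dotted quarter note = 12; dotted quarter = 12.
Adding: 4 + 1 + 8 + 6 + 12 + 12 = 43.
43 falls short of 48, so the answer is No.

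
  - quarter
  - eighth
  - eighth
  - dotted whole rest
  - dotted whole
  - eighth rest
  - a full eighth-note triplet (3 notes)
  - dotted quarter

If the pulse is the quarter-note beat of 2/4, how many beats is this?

One quarter-note beat = 2 eighth notes.
Each duration in eighth notes: quarter = 2; eighth = 1; eighth = 1; dotted whole rest = 12; dotted whole = 12; eighth rest = 1; a full eighth-note triplet (3 notes) (three triplet eighths span one quarter) = 2; dotted quarter = 3.
Adding: 2 + 1 + 1 + 12 + 12 + 1 + 2 + 3 = 34.
34 ÷ 2 = 17 beats.

17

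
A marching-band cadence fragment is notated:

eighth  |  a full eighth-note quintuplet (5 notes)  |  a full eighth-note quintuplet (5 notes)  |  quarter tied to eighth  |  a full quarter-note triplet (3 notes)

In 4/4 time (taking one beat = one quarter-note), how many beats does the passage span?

8

One quarter-note beat = 2 eighth notes.
Each duration in eighth notes: eighth = 1; a full eighth-note quintuplet (5 notes) (five quintuplet eighths span one half) = 4; a full eighth-note quintuplet (5 notes) (five quintuplet eighths span one half) = 4; quarter tied to eighth (quarter + eighth) = 3; a full quarter-note triplet (3 notes) (three triplet quarters span one half) = 4.
Altogether 1 + 4 + 4 + 3 + 4 = 16.
16 ÷ 2 = 8 beats.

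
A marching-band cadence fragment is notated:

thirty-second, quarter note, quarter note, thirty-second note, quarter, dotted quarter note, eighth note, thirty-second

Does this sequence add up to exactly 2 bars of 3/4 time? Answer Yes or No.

No

One bar of 3/4 = 24 thirty-second notes, so 2 bars = 48.
Express everything in thirty-second notes: thirty-second = 1; quarter note = 8; quarter note = 8; thirty-second note = 1; quarter = 8; dotted quarter note = 12; eighth note = 4; thirty-second = 1.
Sum: 1 + 8 + 8 + 1 + 8 + 12 + 4 + 1 = 43.
43 falls short of 48, so the answer is No.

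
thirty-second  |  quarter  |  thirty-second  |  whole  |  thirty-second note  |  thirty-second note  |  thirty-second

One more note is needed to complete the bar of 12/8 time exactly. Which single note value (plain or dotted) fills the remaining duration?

The bar of 12/8 = 48 thirty-second notes.
Working in thirty-second notes: thirty-second = 1; quarter = 8; thirty-second = 1; whole = 32; thirty-second note = 1; thirty-second note = 1; thirty-second = 1.
Adding: 1 + 8 + 1 + 32 + 1 + 1 + 1 = 45.
Remaining: 48 − 45 = 3 thirty-second notes, which is a dotted sixteenth note.

dotted sixteenth note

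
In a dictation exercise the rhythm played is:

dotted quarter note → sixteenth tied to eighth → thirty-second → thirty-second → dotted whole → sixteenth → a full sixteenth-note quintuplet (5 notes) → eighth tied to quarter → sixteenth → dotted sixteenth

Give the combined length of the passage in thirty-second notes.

Express everything in thirty-second notes: dotted quarter note = 12; sixteenth tied to eighth (sixteenth + eighth) = 6; thirty-second = 1; thirty-second = 1; dotted whole = 48; sixteenth = 2; a full sixteenth-note quintuplet (5 notes) (five quintuplet sixteenths span one quarter) = 8; eighth tied to quarter (eighth + quarter) = 12; sixteenth = 2; dotted sixteenth = 3.
Altogether 12 + 6 + 1 + 1 + 48 + 2 + 8 + 12 + 2 + 3 = 95 thirty-second notes.

95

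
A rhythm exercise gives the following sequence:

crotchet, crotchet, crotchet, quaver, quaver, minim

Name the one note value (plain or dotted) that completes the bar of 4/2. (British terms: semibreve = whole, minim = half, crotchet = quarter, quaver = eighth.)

The bar of 4/2 = 16 eighth notes.
In eighth notes: crotchet = 2; crotchet = 2; crotchet = 2; quaver = 1; quaver = 1; minim = 4.
Total: 2 + 2 + 2 + 1 + 1 + 4 = 12.
Remaining: 16 − 12 = 4 eighth notes, which is a half note.

half note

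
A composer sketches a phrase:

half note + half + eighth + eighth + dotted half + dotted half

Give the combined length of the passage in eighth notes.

Convert each value to eighth notes: half note = 4; half = 4; eighth = 1; eighth = 1; dotted half = 6; dotted half = 6.
Total: 4 + 4 + 1 + 1 + 6 + 6 = 22 eighth notes.

22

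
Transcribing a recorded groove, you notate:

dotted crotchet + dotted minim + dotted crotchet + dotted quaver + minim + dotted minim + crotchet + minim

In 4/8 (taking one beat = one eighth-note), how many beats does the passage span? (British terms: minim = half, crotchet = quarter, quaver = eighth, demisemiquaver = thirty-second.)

29.5

One eighth-note beat = 2 sixteenth notes.
In sixteenth notes: dotted crotchet = 6; dotted minim = 12; dotted crotchet = 6; dotted quaver = 3; minim = 8; dotted minim = 12; crotchet = 4; minim = 8.
Adding: 6 + 12 + 6 + 3 + 8 + 12 + 4 + 8 = 59.
59 ÷ 2 = 29.5 beats.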